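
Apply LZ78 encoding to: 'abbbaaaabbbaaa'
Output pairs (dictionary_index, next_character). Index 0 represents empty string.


LZ78 encoding steps:
Dictionary: {0: ''}
Step 1: w='' (idx 0), next='a' -> output (0, 'a'), add 'a' as idx 1
Step 2: w='' (idx 0), next='b' -> output (0, 'b'), add 'b' as idx 2
Step 3: w='b' (idx 2), next='b' -> output (2, 'b'), add 'bb' as idx 3
Step 4: w='a' (idx 1), next='a' -> output (1, 'a'), add 'aa' as idx 4
Step 5: w='aa' (idx 4), next='b' -> output (4, 'b'), add 'aab' as idx 5
Step 6: w='bb' (idx 3), next='a' -> output (3, 'a'), add 'bba' as idx 6
Step 7: w='aa' (idx 4), end of input -> output (4, '')


Encoded: [(0, 'a'), (0, 'b'), (2, 'b'), (1, 'a'), (4, 'b'), (3, 'a'), (4, '')]


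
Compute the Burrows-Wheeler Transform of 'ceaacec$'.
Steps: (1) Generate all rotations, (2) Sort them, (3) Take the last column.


Rotations (sorted):
  0: $ceaacec -> last char: c
  1: aacec$ce -> last char: e
  2: acec$cea -> last char: a
  3: c$ceaace -> last char: e
  4: ceaacec$ -> last char: $
  5: cec$ceaa -> last char: a
  6: eaacec$c -> last char: c
  7: ec$ceaac -> last char: c


BWT = ceae$acc


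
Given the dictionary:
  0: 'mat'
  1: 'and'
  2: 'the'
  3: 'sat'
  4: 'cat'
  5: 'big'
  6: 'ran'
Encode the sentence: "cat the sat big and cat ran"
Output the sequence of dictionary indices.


Look up each word in the dictionary:
  'cat' -> 4
  'the' -> 2
  'sat' -> 3
  'big' -> 5
  'and' -> 1
  'cat' -> 4
  'ran' -> 6

Encoded: [4, 2, 3, 5, 1, 4, 6]


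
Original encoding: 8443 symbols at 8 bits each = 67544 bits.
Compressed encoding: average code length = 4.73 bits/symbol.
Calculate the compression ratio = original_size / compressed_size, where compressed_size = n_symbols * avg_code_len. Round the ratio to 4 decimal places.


original_size = n_symbols * orig_bits = 8443 * 8 = 67544 bits
compressed_size = n_symbols * avg_code_len = 8443 * 4.73 = 39935.39 bits
ratio = original_size / compressed_size = 67544 / 39935.39 = 1.6913

Compression ratio = 1.6913


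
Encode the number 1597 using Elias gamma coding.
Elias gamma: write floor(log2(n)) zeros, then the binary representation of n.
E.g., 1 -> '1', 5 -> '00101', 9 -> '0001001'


num_bits = floor(log2(1597)) + 1 = 11
leading_zeros = num_bits - 1 = 10
binary(1597) = 11000111101

Elias gamma(1597) = '0000000000' + '11000111101' = 000000000011000111101 (21 bits)


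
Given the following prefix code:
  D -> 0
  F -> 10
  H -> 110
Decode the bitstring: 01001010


Decoding step by step:
Bits 0 -> D
Bits 10 -> F
Bits 0 -> D
Bits 10 -> F
Bits 10 -> F


Decoded message: DFDFF


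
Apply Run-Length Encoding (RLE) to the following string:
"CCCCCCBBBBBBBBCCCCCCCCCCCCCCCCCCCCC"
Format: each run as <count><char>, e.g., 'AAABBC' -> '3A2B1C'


Scanning runs left to right:
  i=0: run of 'C' x 6 -> '6C'
  i=6: run of 'B' x 8 -> '8B'
  i=14: run of 'C' x 21 -> '21C'

RLE = 6C8B21C


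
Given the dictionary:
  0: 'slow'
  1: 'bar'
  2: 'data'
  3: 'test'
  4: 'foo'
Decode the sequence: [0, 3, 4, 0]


Look up each index in the dictionary:
  0 -> 'slow'
  3 -> 'test'
  4 -> 'foo'
  0 -> 'slow'

Decoded: "slow test foo slow"


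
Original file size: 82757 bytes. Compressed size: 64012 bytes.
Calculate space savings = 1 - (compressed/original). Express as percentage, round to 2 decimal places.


ratio = compressed/original = 64012/82757 = 0.773493
savings = 1 - ratio = 1 - 0.773493 = 0.226507
as a percentage: 0.226507 * 100 = 22.65%

Space savings = 1 - 64012/82757 = 22.65%


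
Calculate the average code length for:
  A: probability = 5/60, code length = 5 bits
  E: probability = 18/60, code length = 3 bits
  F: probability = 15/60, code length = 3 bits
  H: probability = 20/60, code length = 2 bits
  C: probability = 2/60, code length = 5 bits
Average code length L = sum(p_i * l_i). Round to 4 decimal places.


Weighted contributions p_i * l_i:
  A: (5/60) * 5 = 25/60
  E: (18/60) * 3 = 54/60
  F: (15/60) * 3 = 45/60
  H: (20/60) * 2 = 40/60
  C: (2/60) * 5 = 10/60
Sum = (25 + 54 + 45 + 40 + 10)/60 = 174/60

L = 174/60 = 2.9000 bits/symbol


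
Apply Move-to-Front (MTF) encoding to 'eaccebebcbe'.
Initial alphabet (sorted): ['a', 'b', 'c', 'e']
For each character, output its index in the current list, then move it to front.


MTF encoding:
'e': index 3 in ['a', 'b', 'c', 'e'] -> ['e', 'a', 'b', 'c']
'a': index 1 in ['e', 'a', 'b', 'c'] -> ['a', 'e', 'b', 'c']
'c': index 3 in ['a', 'e', 'b', 'c'] -> ['c', 'a', 'e', 'b']
'c': index 0 in ['c', 'a', 'e', 'b'] -> ['c', 'a', 'e', 'b']
'e': index 2 in ['c', 'a', 'e', 'b'] -> ['e', 'c', 'a', 'b']
'b': index 3 in ['e', 'c', 'a', 'b'] -> ['b', 'e', 'c', 'a']
'e': index 1 in ['b', 'e', 'c', 'a'] -> ['e', 'b', 'c', 'a']
'b': index 1 in ['e', 'b', 'c', 'a'] -> ['b', 'e', 'c', 'a']
'c': index 2 in ['b', 'e', 'c', 'a'] -> ['c', 'b', 'e', 'a']
'b': index 1 in ['c', 'b', 'e', 'a'] -> ['b', 'c', 'e', 'a']
'e': index 2 in ['b', 'c', 'e', 'a'] -> ['e', 'b', 'c', 'a']


Output: [3, 1, 3, 0, 2, 3, 1, 1, 2, 1, 2]


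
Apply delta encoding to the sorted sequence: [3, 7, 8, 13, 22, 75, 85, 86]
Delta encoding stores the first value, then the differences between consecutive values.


First value: 3
Deltas:
  7 - 3 = 4
  8 - 7 = 1
  13 - 8 = 5
  22 - 13 = 9
  75 - 22 = 53
  85 - 75 = 10
  86 - 85 = 1


Delta encoded: [3, 4, 1, 5, 9, 53, 10, 1]


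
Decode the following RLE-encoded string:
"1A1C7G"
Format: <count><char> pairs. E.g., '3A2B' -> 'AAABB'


Expanding each <count><char> pair:
  1A -> 'A'
  1C -> 'C'
  7G -> 'GGGGGGG'

Decoded = ACGGGGGGG


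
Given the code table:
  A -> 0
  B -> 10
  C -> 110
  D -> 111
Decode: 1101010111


Decoding:
110 -> C
10 -> B
10 -> B
111 -> D


Result: CBBD


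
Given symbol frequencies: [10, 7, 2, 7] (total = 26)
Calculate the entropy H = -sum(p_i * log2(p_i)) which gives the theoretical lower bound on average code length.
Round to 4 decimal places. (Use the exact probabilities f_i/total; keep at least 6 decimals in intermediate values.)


Per-symbol terms -p_i * log2(p_i) with p_i = f_i/26:
  p = 10/26 = 0.384615: log2(p) = -1.378512, -p*log2(p) = 0.530197
  p = 7/26 = 0.269231: log2(p) = -1.893085, -p*log2(p) = 0.509677
  p = 2/26 = 0.076923: log2(p) = -3.700440, -p*log2(p) = 0.284649
  p = 7/26 = 0.269231: log2(p) = -1.893085, -p*log2(p) = 0.509677
H = 0.530197 + 0.509677 + 0.284649 + 0.509677 = 1.834200

H = 1.8342 bits/symbol


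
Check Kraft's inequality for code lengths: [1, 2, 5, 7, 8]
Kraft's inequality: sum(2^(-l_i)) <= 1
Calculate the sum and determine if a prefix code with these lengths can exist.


Sum = 2^(-1) + 2^(-2) + 2^(-5) + 2^(-7) + 2^(-8)
    = 0.5 + 0.25 + 0.03125 + 0.0078125 + 0.00390625
    = 203/256 = 0.79296875
Since 0.79296875 <= 1, Kraft's inequality IS satisfied.
A prefix code with these lengths CAN exist.

Kraft sum = 0.79296875. Satisfied.


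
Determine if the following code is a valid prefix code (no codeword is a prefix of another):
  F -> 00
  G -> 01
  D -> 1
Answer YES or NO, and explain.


Checking each pair (does one codeword prefix another?):
  F='00' vs G='01': no prefix
  F='00' vs D='1': no prefix
  G='01' vs F='00': no prefix
  G='01' vs D='1': no prefix
  D='1' vs F='00': no prefix
  D='1' vs G='01': no prefix
No violation found over all pairs.

YES -- this is a valid prefix code. No codeword is a prefix of any other codeword.


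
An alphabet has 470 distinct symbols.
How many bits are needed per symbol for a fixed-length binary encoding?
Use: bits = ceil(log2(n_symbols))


log2(470) = 8.8765
Bracket: 2^8 = 256 < 470 <= 2^9 = 512
So ceil(log2(470)) = 9

bits = ceil(log2(470)) = ceil(8.8765) = 9 bits


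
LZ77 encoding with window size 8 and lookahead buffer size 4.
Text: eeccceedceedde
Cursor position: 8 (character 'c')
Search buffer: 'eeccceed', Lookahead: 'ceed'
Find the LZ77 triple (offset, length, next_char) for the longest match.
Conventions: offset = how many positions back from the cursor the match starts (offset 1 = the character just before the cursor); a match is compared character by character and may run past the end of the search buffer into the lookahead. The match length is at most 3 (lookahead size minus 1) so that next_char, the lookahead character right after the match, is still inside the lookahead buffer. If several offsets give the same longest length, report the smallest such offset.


Try each offset into the search buffer:
  offset=1 (pos 7, char 'd'): match length 0
  offset=2 (pos 6, char 'e'): match length 0
  offset=3 (pos 5, char 'e'): match length 0
  offset=4 (pos 4, char 'c'): match length 3
  offset=5 (pos 3, char 'c'): match length 1
  offset=6 (pos 2, char 'c'): match length 1
  offset=7 (pos 1, char 'e'): match length 0
  offset=8 (pos 0, char 'e'): match length 0
Longest match has length 3 at offset 4.
next_char = character at position 8 + 3 = 11 -> 'd'

Best match: offset=4, length=3 (matching 'cee' starting at position 4)
LZ77 triple: (4, 3, 'd')


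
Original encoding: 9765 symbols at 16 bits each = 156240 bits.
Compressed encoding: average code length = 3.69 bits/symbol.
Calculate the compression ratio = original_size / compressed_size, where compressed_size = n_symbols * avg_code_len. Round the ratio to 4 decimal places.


original_size = n_symbols * orig_bits = 9765 * 16 = 156240 bits
compressed_size = n_symbols * avg_code_len = 9765 * 3.69 = 36032.85 bits
ratio = original_size / compressed_size = 156240 / 36032.85 = 4.336

Compression ratio = 4.336


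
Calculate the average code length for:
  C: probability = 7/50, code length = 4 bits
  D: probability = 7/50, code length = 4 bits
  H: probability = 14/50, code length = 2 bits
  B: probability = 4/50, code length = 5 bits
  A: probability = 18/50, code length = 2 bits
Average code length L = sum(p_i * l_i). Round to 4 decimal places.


Weighted contributions p_i * l_i:
  C: (7/50) * 4 = 28/50
  D: (7/50) * 4 = 28/50
  H: (14/50) * 2 = 28/50
  B: (4/50) * 5 = 20/50
  A: (18/50) * 2 = 36/50
Sum = (28 + 28 + 28 + 20 + 36)/50 = 140/50

L = 140/50 = 2.8000 bits/symbol


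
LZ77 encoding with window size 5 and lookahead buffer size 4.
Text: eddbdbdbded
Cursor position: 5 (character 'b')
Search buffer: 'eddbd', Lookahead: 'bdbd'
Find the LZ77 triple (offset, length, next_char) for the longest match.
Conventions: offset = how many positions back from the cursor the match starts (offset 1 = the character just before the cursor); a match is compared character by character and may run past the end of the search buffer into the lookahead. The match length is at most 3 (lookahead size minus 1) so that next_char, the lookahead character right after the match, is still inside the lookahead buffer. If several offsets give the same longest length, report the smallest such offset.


Try each offset into the search buffer:
  offset=1 (pos 4, char 'd'): match length 0
  offset=2 (pos 3, char 'b'): match length 3
  offset=3 (pos 2, char 'd'): match length 0
  offset=4 (pos 1, char 'd'): match length 0
  offset=5 (pos 0, char 'e'): match length 0
Longest match has length 3 at offset 2.
next_char = character at position 5 + 3 = 8 -> 'd'

Best match: offset=2, length=3 (matching 'bdb' starting at position 3)
LZ77 triple: (2, 3, 'd')


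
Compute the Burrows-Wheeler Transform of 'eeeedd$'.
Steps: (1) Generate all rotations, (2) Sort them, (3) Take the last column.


Rotations (sorted):
  0: $eeeedd -> last char: d
  1: d$eeeed -> last char: d
  2: dd$eeee -> last char: e
  3: edd$eee -> last char: e
  4: eedd$ee -> last char: e
  5: eeedd$e -> last char: e
  6: eeeedd$ -> last char: $


BWT = ddeeee$


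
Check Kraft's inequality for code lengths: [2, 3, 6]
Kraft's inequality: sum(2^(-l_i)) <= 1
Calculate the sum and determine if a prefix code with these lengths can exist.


Sum = 2^(-2) + 2^(-3) + 2^(-6)
    = 0.25 + 0.125 + 0.015625
    = 25/64 = 0.390625
Since 0.390625 <= 1, Kraft's inequality IS satisfied.
A prefix code with these lengths CAN exist.

Kraft sum = 0.390625. Satisfied.


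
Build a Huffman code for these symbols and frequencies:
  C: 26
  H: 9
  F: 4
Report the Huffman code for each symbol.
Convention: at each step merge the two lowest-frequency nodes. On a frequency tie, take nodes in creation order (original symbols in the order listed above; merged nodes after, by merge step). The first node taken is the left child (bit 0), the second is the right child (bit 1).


Huffman tree construction:
Step 1: Merge F(4) + H(9) = 13
Step 2: Merge (F+H)(13) + C(26) = 39
Read each symbol's code off the tree from the root (left child = 0, right child = 1).

Codes:
  C: 1 (length 1)
  H: 01 (length 2)
  F: 00 (length 2)
Average code length: 52/39 = 1.3333 bits/symbol


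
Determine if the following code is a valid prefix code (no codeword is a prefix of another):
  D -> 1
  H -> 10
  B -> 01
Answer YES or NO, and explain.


Checking each pair (does one codeword prefix another?):
  D='1' vs H='10': prefix -- VIOLATION

NO -- this is NOT a valid prefix code. D (1) is a prefix of H (10).


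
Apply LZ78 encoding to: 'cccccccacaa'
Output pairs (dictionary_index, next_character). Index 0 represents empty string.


LZ78 encoding steps:
Dictionary: {0: ''}
Step 1: w='' (idx 0), next='c' -> output (0, 'c'), add 'c' as idx 1
Step 2: w='c' (idx 1), next='c' -> output (1, 'c'), add 'cc' as idx 2
Step 3: w='cc' (idx 2), next='c' -> output (2, 'c'), add 'ccc' as idx 3
Step 4: w='c' (idx 1), next='a' -> output (1, 'a'), add 'ca' as idx 4
Step 5: w='ca' (idx 4), next='a' -> output (4, 'a'), add 'caa' as idx 5


Encoded: [(0, 'c'), (1, 'c'), (2, 'c'), (1, 'a'), (4, 'a')]


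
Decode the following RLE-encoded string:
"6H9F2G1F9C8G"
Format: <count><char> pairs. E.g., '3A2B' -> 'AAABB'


Expanding each <count><char> pair:
  6H -> 'HHHHHH'
  9F -> 'FFFFFFFFF'
  2G -> 'GG'
  1F -> 'F'
  9C -> 'CCCCCCCCC'
  8G -> 'GGGGGGGG'

Decoded = HHHHHHFFFFFFFFFGGFCCCCCCCCCGGGGGGGG


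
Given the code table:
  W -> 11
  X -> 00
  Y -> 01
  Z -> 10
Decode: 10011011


Decoding:
10 -> Z
01 -> Y
10 -> Z
11 -> W


Result: ZYZW


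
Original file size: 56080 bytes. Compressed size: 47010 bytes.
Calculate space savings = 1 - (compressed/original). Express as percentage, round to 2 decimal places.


ratio = compressed/original = 47010/56080 = 0.838267
savings = 1 - ratio = 1 - 0.838267 = 0.161733
as a percentage: 0.161733 * 100 = 16.17%

Space savings = 1 - 47010/56080 = 16.17%


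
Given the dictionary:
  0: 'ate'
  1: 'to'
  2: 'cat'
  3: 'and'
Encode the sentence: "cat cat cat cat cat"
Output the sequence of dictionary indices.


Look up each word in the dictionary:
  'cat' -> 2
  'cat' -> 2
  'cat' -> 2
  'cat' -> 2
  'cat' -> 2

Encoded: [2, 2, 2, 2, 2]


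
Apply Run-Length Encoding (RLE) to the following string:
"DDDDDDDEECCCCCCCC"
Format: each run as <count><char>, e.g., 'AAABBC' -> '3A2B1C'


Scanning runs left to right:
  i=0: run of 'D' x 7 -> '7D'
  i=7: run of 'E' x 2 -> '2E'
  i=9: run of 'C' x 8 -> '8C'

RLE = 7D2E8C


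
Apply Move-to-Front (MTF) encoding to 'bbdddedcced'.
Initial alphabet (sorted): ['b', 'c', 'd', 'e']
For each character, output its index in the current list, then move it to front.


MTF encoding:
'b': index 0 in ['b', 'c', 'd', 'e'] -> ['b', 'c', 'd', 'e']
'b': index 0 in ['b', 'c', 'd', 'e'] -> ['b', 'c', 'd', 'e']
'd': index 2 in ['b', 'c', 'd', 'e'] -> ['d', 'b', 'c', 'e']
'd': index 0 in ['d', 'b', 'c', 'e'] -> ['d', 'b', 'c', 'e']
'd': index 0 in ['d', 'b', 'c', 'e'] -> ['d', 'b', 'c', 'e']
'e': index 3 in ['d', 'b', 'c', 'e'] -> ['e', 'd', 'b', 'c']
'd': index 1 in ['e', 'd', 'b', 'c'] -> ['d', 'e', 'b', 'c']
'c': index 3 in ['d', 'e', 'b', 'c'] -> ['c', 'd', 'e', 'b']
'c': index 0 in ['c', 'd', 'e', 'b'] -> ['c', 'd', 'e', 'b']
'e': index 2 in ['c', 'd', 'e', 'b'] -> ['e', 'c', 'd', 'b']
'd': index 2 in ['e', 'c', 'd', 'b'] -> ['d', 'e', 'c', 'b']


Output: [0, 0, 2, 0, 0, 3, 1, 3, 0, 2, 2]


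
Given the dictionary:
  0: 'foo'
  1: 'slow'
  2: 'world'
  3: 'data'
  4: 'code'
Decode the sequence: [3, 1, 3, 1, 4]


Look up each index in the dictionary:
  3 -> 'data'
  1 -> 'slow'
  3 -> 'data'
  1 -> 'slow'
  4 -> 'code'

Decoded: "data slow data slow code"


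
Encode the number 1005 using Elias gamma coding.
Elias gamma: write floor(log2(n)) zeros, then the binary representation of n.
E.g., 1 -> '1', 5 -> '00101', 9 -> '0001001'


num_bits = floor(log2(1005)) + 1 = 10
leading_zeros = num_bits - 1 = 9
binary(1005) = 1111101101

Elias gamma(1005) = '000000000' + '1111101101' = 0000000001111101101 (19 bits)


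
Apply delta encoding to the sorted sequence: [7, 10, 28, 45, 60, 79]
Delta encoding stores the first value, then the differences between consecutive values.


First value: 7
Deltas:
  10 - 7 = 3
  28 - 10 = 18
  45 - 28 = 17
  60 - 45 = 15
  79 - 60 = 19


Delta encoded: [7, 3, 18, 17, 15, 19]


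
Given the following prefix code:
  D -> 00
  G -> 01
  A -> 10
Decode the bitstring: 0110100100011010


Decoding step by step:
Bits 01 -> G
Bits 10 -> A
Bits 10 -> A
Bits 01 -> G
Bits 00 -> D
Bits 01 -> G
Bits 10 -> A
Bits 10 -> A


Decoded message: GAAGDGAA


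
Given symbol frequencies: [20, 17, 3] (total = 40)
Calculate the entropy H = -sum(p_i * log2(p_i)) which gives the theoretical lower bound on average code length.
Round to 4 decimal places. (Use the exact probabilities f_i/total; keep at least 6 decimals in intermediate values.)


Per-symbol terms -p_i * log2(p_i) with p_i = f_i/40:
  p = 20/40 = 0.500000: log2(p) = -1.000000, -p*log2(p) = 0.500000
  p = 17/40 = 0.425000: log2(p) = -1.234465, -p*log2(p) = 0.524648
  p = 3/40 = 0.075000: log2(p) = -3.736966, -p*log2(p) = 0.280272
H = 0.500000 + 0.524648 + 0.280272 = 1.304920

H = 1.3049 bits/symbol


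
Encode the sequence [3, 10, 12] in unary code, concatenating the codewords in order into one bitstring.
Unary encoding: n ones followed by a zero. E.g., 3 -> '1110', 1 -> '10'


Encode each number as n ones followed by a terminating 0:
  3 -> 1110 (4 bits)
  10 -> 11111111110 (11 bits)
  12 -> 1111111111110 (13 bits)
Total length = 4 + 11 + 13 = 28 bits.

Unary([3, 10, 12]) = 1110111111111101111111111110 (28 bits)


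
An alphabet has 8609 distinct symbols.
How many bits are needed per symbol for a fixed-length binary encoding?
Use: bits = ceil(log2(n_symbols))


log2(8609) = 13.0716
Bracket: 2^13 = 8192 < 8609 <= 2^14 = 16384
So ceil(log2(8609)) = 14

bits = ceil(log2(8609)) = ceil(13.0716) = 14 bits


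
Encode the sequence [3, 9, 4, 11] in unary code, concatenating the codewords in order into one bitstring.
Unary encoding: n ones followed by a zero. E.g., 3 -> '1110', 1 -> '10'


Encode each number as n ones followed by a terminating 0:
  3 -> 1110 (4 bits)
  9 -> 1111111110 (10 bits)
  4 -> 11110 (5 bits)
  11 -> 111111111110 (12 bits)
Total length = 4 + 10 + 5 + 12 = 31 bits.

Unary([3, 9, 4, 11]) = 1110111111111011110111111111110 (31 bits)


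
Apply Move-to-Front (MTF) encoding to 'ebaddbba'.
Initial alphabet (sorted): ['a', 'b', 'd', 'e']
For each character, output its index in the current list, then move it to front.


MTF encoding:
'e': index 3 in ['a', 'b', 'd', 'e'] -> ['e', 'a', 'b', 'd']
'b': index 2 in ['e', 'a', 'b', 'd'] -> ['b', 'e', 'a', 'd']
'a': index 2 in ['b', 'e', 'a', 'd'] -> ['a', 'b', 'e', 'd']
'd': index 3 in ['a', 'b', 'e', 'd'] -> ['d', 'a', 'b', 'e']
'd': index 0 in ['d', 'a', 'b', 'e'] -> ['d', 'a', 'b', 'e']
'b': index 2 in ['d', 'a', 'b', 'e'] -> ['b', 'd', 'a', 'e']
'b': index 0 in ['b', 'd', 'a', 'e'] -> ['b', 'd', 'a', 'e']
'a': index 2 in ['b', 'd', 'a', 'e'] -> ['a', 'b', 'd', 'e']


Output: [3, 2, 2, 3, 0, 2, 0, 2]


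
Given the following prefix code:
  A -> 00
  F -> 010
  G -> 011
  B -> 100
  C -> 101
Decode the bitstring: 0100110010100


Decoding step by step:
Bits 010 -> F
Bits 011 -> G
Bits 00 -> A
Bits 101 -> C
Bits 00 -> A


Decoded message: FGACA


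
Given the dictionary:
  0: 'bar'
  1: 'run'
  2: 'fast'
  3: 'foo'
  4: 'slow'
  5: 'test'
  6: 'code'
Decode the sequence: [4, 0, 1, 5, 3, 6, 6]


Look up each index in the dictionary:
  4 -> 'slow'
  0 -> 'bar'
  1 -> 'run'
  5 -> 'test'
  3 -> 'foo'
  6 -> 'code'
  6 -> 'code'

Decoded: "slow bar run test foo code code"


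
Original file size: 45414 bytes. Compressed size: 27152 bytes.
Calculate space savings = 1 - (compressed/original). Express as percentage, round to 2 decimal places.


ratio = compressed/original = 27152/45414 = 0.597877
savings = 1 - ratio = 1 - 0.597877 = 0.402123
as a percentage: 0.402123 * 100 = 40.21%

Space savings = 1 - 27152/45414 = 40.21%


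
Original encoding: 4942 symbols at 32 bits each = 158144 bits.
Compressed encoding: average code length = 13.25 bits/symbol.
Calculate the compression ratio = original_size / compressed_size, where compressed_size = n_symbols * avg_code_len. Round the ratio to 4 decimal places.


original_size = n_symbols * orig_bits = 4942 * 32 = 158144 bits
compressed_size = n_symbols * avg_code_len = 4942 * 13.25 = 65481.5 bits
ratio = original_size / compressed_size = 158144 / 65481.5 = 2.4151

Compression ratio = 2.4151


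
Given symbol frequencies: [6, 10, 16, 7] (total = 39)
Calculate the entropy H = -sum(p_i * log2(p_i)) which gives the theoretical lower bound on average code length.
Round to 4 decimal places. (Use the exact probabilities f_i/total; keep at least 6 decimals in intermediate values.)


Per-symbol terms -p_i * log2(p_i) with p_i = f_i/39:
  p = 6/39 = 0.153846: log2(p) = -2.700440, -p*log2(p) = 0.415452
  p = 10/39 = 0.256410: log2(p) = -1.963474, -p*log2(p) = 0.503455
  p = 16/39 = 0.410256: log2(p) = -1.285402, -p*log2(p) = 0.527345
  p = 7/39 = 0.179487: log2(p) = -2.478047, -p*log2(p) = 0.444778
H = 0.415452 + 0.503455 + 0.527345 + 0.444778 = 1.891030

H = 1.891 bits/symbol


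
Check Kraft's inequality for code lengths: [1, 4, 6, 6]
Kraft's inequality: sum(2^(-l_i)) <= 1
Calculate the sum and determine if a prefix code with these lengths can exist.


Sum = 2^(-1) + 2^(-4) + 2^(-6) + 2^(-6)
    = 0.5 + 0.0625 + 0.015625 + 0.015625
    = 38/64 = 0.59375
Since 0.59375 <= 1, Kraft's inequality IS satisfied.
A prefix code with these lengths CAN exist.

Kraft sum = 0.59375. Satisfied.


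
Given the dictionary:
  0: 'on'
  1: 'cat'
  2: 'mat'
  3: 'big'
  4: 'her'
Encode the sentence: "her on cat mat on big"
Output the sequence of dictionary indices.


Look up each word in the dictionary:
  'her' -> 4
  'on' -> 0
  'cat' -> 1
  'mat' -> 2
  'on' -> 0
  'big' -> 3

Encoded: [4, 0, 1, 2, 0, 3]


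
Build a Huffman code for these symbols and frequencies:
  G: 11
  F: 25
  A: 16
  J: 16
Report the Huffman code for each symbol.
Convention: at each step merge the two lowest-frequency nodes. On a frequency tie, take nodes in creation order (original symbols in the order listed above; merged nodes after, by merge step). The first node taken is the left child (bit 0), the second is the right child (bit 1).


Huffman tree construction:
Step 1: Merge G(11) + A(16) = 27
Step 2: Merge J(16) + F(25) = 41
Step 3: Merge (G+A)(27) + (J+F)(41) = 68
Read each symbol's code off the tree from the root (left child = 0, right child = 1).

Codes:
  G: 00 (length 2)
  F: 11 (length 2)
  A: 01 (length 2)
  J: 10 (length 2)
Average code length: 136/68 = 2.0000 bits/symbol


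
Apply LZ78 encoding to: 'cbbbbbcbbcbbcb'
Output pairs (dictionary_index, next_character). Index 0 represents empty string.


LZ78 encoding steps:
Dictionary: {0: ''}
Step 1: w='' (idx 0), next='c' -> output (0, 'c'), add 'c' as idx 1
Step 2: w='' (idx 0), next='b' -> output (0, 'b'), add 'b' as idx 2
Step 3: w='b' (idx 2), next='b' -> output (2, 'b'), add 'bb' as idx 3
Step 4: w='bb' (idx 3), next='c' -> output (3, 'c'), add 'bbc' as idx 4
Step 5: w='bbc' (idx 4), next='b' -> output (4, 'b'), add 'bbcb' as idx 5
Step 6: w='b' (idx 2), next='c' -> output (2, 'c'), add 'bc' as idx 6
Step 7: w='b' (idx 2), end of input -> output (2, '')


Encoded: [(0, 'c'), (0, 'b'), (2, 'b'), (3, 'c'), (4, 'b'), (2, 'c'), (2, '')]


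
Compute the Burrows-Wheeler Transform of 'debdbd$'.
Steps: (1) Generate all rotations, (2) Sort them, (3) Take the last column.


Rotations (sorted):
  0: $debdbd -> last char: d
  1: bd$debd -> last char: d
  2: bdbd$de -> last char: e
  3: d$debdb -> last char: b
  4: dbd$deb -> last char: b
  5: debdbd$ -> last char: $
  6: ebdbd$d -> last char: d


BWT = ddebb$d


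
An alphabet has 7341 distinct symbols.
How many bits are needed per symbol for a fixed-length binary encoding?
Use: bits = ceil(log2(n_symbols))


log2(7341) = 12.8418
Bracket: 2^12 = 4096 < 7341 <= 2^13 = 8192
So ceil(log2(7341)) = 13

bits = ceil(log2(7341)) = ceil(12.8418) = 13 bits


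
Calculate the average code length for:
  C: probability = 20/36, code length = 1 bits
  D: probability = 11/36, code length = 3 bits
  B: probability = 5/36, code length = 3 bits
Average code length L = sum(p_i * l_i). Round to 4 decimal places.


Weighted contributions p_i * l_i:
  C: (20/36) * 1 = 20/36
  D: (11/36) * 3 = 33/36
  B: (5/36) * 3 = 15/36
Sum = (20 + 33 + 15)/36 = 68/36

L = 68/36 = 1.8889 bits/symbol


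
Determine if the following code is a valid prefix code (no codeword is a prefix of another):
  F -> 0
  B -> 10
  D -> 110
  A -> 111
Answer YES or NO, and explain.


Checking each pair (does one codeword prefix another?):
  F='0' vs B='10': no prefix
  F='0' vs D='110': no prefix
  F='0' vs A='111': no prefix
  B='10' vs F='0': no prefix
  B='10' vs D='110': no prefix
  B='10' vs A='111': no prefix
  D='110' vs F='0': no prefix
  D='110' vs B='10': no prefix
  D='110' vs A='111': no prefix
  A='111' vs F='0': no prefix
  A='111' vs B='10': no prefix
  A='111' vs D='110': no prefix
No violation found over all pairs.

YES -- this is a valid prefix code. No codeword is a prefix of any other codeword.


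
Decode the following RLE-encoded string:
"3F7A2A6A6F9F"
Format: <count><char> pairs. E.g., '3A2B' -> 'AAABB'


Expanding each <count><char> pair:
  3F -> 'FFF'
  7A -> 'AAAAAAA'
  2A -> 'AA'
  6A -> 'AAAAAA'
  6F -> 'FFFFFF'
  9F -> 'FFFFFFFFF'

Decoded = FFFAAAAAAAAAAAAAAAFFFFFFFFFFFFFFF


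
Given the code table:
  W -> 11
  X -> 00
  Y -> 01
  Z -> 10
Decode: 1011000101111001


Decoding:
10 -> Z
11 -> W
00 -> X
01 -> Y
01 -> Y
11 -> W
10 -> Z
01 -> Y


Result: ZWXYYWZY


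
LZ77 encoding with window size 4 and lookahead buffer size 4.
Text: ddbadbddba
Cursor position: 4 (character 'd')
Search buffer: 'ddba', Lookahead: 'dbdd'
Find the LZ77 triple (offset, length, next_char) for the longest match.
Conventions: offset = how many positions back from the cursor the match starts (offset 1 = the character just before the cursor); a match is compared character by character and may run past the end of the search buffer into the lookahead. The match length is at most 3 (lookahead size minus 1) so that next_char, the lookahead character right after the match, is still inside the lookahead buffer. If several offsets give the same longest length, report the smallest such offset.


Try each offset into the search buffer:
  offset=1 (pos 3, char 'a'): match length 0
  offset=2 (pos 2, char 'b'): match length 0
  offset=3 (pos 1, char 'd'): match length 2
  offset=4 (pos 0, char 'd'): match length 1
Longest match has length 2 at offset 3.
next_char = character at position 4 + 2 = 6 -> 'd'

Best match: offset=3, length=2 (matching 'db' starting at position 1)
LZ77 triple: (3, 2, 'd')


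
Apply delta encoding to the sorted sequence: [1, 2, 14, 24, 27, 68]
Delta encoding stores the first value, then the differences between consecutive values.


First value: 1
Deltas:
  2 - 1 = 1
  14 - 2 = 12
  24 - 14 = 10
  27 - 24 = 3
  68 - 27 = 41


Delta encoded: [1, 1, 12, 10, 3, 41]


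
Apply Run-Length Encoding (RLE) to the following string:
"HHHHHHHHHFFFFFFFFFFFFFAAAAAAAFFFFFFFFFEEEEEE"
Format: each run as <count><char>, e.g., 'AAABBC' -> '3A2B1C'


Scanning runs left to right:
  i=0: run of 'H' x 9 -> '9H'
  i=9: run of 'F' x 13 -> '13F'
  i=22: run of 'A' x 7 -> '7A'
  i=29: run of 'F' x 9 -> '9F'
  i=38: run of 'E' x 6 -> '6E'

RLE = 9H13F7A9F6E


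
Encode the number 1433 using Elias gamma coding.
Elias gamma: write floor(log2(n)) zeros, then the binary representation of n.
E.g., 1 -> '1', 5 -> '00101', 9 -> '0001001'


num_bits = floor(log2(1433)) + 1 = 11
leading_zeros = num_bits - 1 = 10
binary(1433) = 10110011001

Elias gamma(1433) = '0000000000' + '10110011001' = 000000000010110011001 (21 bits)


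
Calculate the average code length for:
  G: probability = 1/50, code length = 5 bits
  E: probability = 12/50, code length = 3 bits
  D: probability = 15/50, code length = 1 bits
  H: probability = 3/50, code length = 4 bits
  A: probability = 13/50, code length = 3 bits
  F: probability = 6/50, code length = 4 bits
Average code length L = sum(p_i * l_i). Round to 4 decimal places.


Weighted contributions p_i * l_i:
  G: (1/50) * 5 = 5/50
  E: (12/50) * 3 = 36/50
  D: (15/50) * 1 = 15/50
  H: (3/50) * 4 = 12/50
  A: (13/50) * 3 = 39/50
  F: (6/50) * 4 = 24/50
Sum = (5 + 36 + 15 + 12 + 39 + 24)/50 = 131/50

L = 131/50 = 2.6200 bits/symbol


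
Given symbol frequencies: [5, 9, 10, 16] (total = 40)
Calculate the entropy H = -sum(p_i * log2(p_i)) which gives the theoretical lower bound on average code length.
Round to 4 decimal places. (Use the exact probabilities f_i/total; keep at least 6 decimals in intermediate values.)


Per-symbol terms -p_i * log2(p_i) with p_i = f_i/40:
  p = 5/40 = 0.125000: log2(p) = -3.000000, -p*log2(p) = 0.375000
  p = 9/40 = 0.225000: log2(p) = -2.152003, -p*log2(p) = 0.484201
  p = 10/40 = 0.250000: log2(p) = -2.000000, -p*log2(p) = 0.500000
  p = 16/40 = 0.400000: log2(p) = -1.321928, -p*log2(p) = 0.528771
H = 0.375000 + 0.484201 + 0.500000 + 0.528771 = 1.887972

H = 1.888 bits/symbol


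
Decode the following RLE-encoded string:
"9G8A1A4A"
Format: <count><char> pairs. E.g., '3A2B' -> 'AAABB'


Expanding each <count><char> pair:
  9G -> 'GGGGGGGGG'
  8A -> 'AAAAAAAA'
  1A -> 'A'
  4A -> 'AAAA'

Decoded = GGGGGGGGGAAAAAAAAAAAAA


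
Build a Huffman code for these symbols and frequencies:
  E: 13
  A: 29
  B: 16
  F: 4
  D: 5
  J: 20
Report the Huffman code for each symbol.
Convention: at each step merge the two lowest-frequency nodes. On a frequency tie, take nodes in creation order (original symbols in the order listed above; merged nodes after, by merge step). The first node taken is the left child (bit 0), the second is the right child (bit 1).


Huffman tree construction:
Step 1: Merge F(4) + D(5) = 9
Step 2: Merge (F+D)(9) + E(13) = 22
Step 3: Merge B(16) + J(20) = 36
Step 4: Merge ((F+D)+E)(22) + A(29) = 51
Step 5: Merge (B+J)(36) + (((F+D)+E)+A)(51) = 87
Read each symbol's code off the tree from the root (left child = 0, right child = 1).

Codes:
  E: 101 (length 3)
  A: 11 (length 2)
  B: 00 (length 2)
  F: 1000 (length 4)
  D: 1001 (length 4)
  J: 01 (length 2)
Average code length: 205/87 = 2.3563 bits/symbol


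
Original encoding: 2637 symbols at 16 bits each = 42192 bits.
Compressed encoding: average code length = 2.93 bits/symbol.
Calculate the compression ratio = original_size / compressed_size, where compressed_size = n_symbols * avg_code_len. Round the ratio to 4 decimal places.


original_size = n_symbols * orig_bits = 2637 * 16 = 42192 bits
compressed_size = n_symbols * avg_code_len = 2637 * 2.93 = 7726.41 bits
ratio = original_size / compressed_size = 42192 / 7726.41 = 5.4608

Compression ratio = 5.4608


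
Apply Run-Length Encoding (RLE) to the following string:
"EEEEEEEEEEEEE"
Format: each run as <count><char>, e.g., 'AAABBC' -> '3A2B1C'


Scanning runs left to right:
  i=0: run of 'E' x 13 -> '13E'

RLE = 13E


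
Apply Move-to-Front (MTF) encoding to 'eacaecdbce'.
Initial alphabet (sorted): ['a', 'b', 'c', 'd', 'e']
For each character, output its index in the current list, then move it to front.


MTF encoding:
'e': index 4 in ['a', 'b', 'c', 'd', 'e'] -> ['e', 'a', 'b', 'c', 'd']
'a': index 1 in ['e', 'a', 'b', 'c', 'd'] -> ['a', 'e', 'b', 'c', 'd']
'c': index 3 in ['a', 'e', 'b', 'c', 'd'] -> ['c', 'a', 'e', 'b', 'd']
'a': index 1 in ['c', 'a', 'e', 'b', 'd'] -> ['a', 'c', 'e', 'b', 'd']
'e': index 2 in ['a', 'c', 'e', 'b', 'd'] -> ['e', 'a', 'c', 'b', 'd']
'c': index 2 in ['e', 'a', 'c', 'b', 'd'] -> ['c', 'e', 'a', 'b', 'd']
'd': index 4 in ['c', 'e', 'a', 'b', 'd'] -> ['d', 'c', 'e', 'a', 'b']
'b': index 4 in ['d', 'c', 'e', 'a', 'b'] -> ['b', 'd', 'c', 'e', 'a']
'c': index 2 in ['b', 'd', 'c', 'e', 'a'] -> ['c', 'b', 'd', 'e', 'a']
'e': index 3 in ['c', 'b', 'd', 'e', 'a'] -> ['e', 'c', 'b', 'd', 'a']


Output: [4, 1, 3, 1, 2, 2, 4, 4, 2, 3]


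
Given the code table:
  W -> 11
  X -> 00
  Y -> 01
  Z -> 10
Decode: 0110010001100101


Decoding:
01 -> Y
10 -> Z
01 -> Y
00 -> X
01 -> Y
10 -> Z
01 -> Y
01 -> Y


Result: YZYXYZYY


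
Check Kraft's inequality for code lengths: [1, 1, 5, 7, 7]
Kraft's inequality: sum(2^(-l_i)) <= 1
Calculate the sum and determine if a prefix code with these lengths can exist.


Sum = 2^(-1) + 2^(-1) + 2^(-5) + 2^(-7) + 2^(-7)
    = 0.5 + 0.5 + 0.03125 + 0.0078125 + 0.0078125
    = 134/128 = 1.046875
Since 1.046875 > 1, Kraft's inequality is NOT satisfied.
A prefix code with these lengths CANNOT exist.

Kraft sum = 1.046875. Not satisfied.


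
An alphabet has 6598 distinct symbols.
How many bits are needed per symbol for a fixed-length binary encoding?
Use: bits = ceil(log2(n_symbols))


log2(6598) = 12.6878
Bracket: 2^12 = 4096 < 6598 <= 2^13 = 8192
So ceil(log2(6598)) = 13

bits = ceil(log2(6598)) = ceil(12.6878) = 13 bits


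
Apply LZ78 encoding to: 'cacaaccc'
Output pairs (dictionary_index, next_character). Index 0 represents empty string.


LZ78 encoding steps:
Dictionary: {0: ''}
Step 1: w='' (idx 0), next='c' -> output (0, 'c'), add 'c' as idx 1
Step 2: w='' (idx 0), next='a' -> output (0, 'a'), add 'a' as idx 2
Step 3: w='c' (idx 1), next='a' -> output (1, 'a'), add 'ca' as idx 3
Step 4: w='a' (idx 2), next='c' -> output (2, 'c'), add 'ac' as idx 4
Step 5: w='c' (idx 1), next='c' -> output (1, 'c'), add 'cc' as idx 5


Encoded: [(0, 'c'), (0, 'a'), (1, 'a'), (2, 'c'), (1, 'c')]


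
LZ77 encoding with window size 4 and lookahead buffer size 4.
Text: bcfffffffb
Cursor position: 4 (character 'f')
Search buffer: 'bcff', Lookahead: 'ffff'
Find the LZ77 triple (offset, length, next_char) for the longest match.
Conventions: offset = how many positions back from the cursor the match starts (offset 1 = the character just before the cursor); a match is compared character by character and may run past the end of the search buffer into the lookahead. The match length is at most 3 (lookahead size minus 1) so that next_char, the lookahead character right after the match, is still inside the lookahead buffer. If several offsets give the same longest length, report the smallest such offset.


Try each offset into the search buffer:
  offset=1 (pos 3, char 'f'): match length 3
  offset=2 (pos 2, char 'f'): match length 3
  offset=3 (pos 1, char 'c'): match length 0
  offset=4 (pos 0, char 'b'): match length 0
Longest match has length 3, found at offsets 1, 2; take the smallest, offset 1.
next_char = character at position 4 + 3 = 7 -> 'f'

Best match: offset=1, length=3 (matching 'fff' starting at position 3)
LZ77 triple: (1, 3, 'f')


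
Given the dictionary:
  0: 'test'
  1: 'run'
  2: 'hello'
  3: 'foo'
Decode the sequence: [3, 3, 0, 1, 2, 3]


Look up each index in the dictionary:
  3 -> 'foo'
  3 -> 'foo'
  0 -> 'test'
  1 -> 'run'
  2 -> 'hello'
  3 -> 'foo'

Decoded: "foo foo test run hello foo"


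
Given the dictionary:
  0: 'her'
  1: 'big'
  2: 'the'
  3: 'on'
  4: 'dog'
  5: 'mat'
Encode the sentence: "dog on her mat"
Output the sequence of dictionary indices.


Look up each word in the dictionary:
  'dog' -> 4
  'on' -> 3
  'her' -> 0
  'mat' -> 5

Encoded: [4, 3, 0, 5]


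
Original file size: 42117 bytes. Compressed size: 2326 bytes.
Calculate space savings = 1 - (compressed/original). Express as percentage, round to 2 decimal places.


ratio = compressed/original = 2326/42117 = 0.055227
savings = 1 - ratio = 1 - 0.055227 = 0.944773
as a percentage: 0.944773 * 100 = 94.48%

Space savings = 1 - 2326/42117 = 94.48%


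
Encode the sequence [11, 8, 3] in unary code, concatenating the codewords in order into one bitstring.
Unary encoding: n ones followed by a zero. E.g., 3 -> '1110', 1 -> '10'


Encode each number as n ones followed by a terminating 0:
  11 -> 111111111110 (12 bits)
  8 -> 111111110 (9 bits)
  3 -> 1110 (4 bits)
Total length = 12 + 9 + 4 = 25 bits.

Unary([11, 8, 3]) = 1111111111101111111101110 (25 bits)


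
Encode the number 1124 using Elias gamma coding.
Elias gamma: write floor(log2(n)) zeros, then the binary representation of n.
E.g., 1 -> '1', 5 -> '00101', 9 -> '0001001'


num_bits = floor(log2(1124)) + 1 = 11
leading_zeros = num_bits - 1 = 10
binary(1124) = 10001100100

Elias gamma(1124) = '0000000000' + '10001100100' = 000000000010001100100 (21 bits)


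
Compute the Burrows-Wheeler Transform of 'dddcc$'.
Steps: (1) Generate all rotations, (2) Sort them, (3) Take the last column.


Rotations (sorted):
  0: $dddcc -> last char: c
  1: c$dddc -> last char: c
  2: cc$ddd -> last char: d
  3: dcc$dd -> last char: d
  4: ddcc$d -> last char: d
  5: dddcc$ -> last char: $


BWT = ccddd$


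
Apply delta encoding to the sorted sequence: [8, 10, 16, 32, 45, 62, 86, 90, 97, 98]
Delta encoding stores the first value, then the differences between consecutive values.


First value: 8
Deltas:
  10 - 8 = 2
  16 - 10 = 6
  32 - 16 = 16
  45 - 32 = 13
  62 - 45 = 17
  86 - 62 = 24
  90 - 86 = 4
  97 - 90 = 7
  98 - 97 = 1


Delta encoded: [8, 2, 6, 16, 13, 17, 24, 4, 7, 1]


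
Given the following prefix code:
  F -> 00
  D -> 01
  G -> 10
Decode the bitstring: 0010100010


Decoding step by step:
Bits 00 -> F
Bits 10 -> G
Bits 10 -> G
Bits 00 -> F
Bits 10 -> G


Decoded message: FGGFG


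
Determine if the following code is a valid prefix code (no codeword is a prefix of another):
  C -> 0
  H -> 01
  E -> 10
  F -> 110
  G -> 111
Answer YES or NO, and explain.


Checking each pair (does one codeword prefix another?):
  C='0' vs H='01': prefix -- VIOLATION

NO -- this is NOT a valid prefix code. C (0) is a prefix of H (01).


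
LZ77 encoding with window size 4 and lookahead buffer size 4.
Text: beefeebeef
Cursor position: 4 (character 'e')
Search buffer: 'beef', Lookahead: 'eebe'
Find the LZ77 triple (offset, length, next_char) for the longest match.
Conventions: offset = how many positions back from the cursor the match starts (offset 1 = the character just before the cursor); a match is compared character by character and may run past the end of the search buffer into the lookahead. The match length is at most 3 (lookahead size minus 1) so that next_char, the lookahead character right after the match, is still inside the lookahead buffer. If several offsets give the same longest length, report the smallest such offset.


Try each offset into the search buffer:
  offset=1 (pos 3, char 'f'): match length 0
  offset=2 (pos 2, char 'e'): match length 1
  offset=3 (pos 1, char 'e'): match length 2
  offset=4 (pos 0, char 'b'): match length 0
Longest match has length 2 at offset 3.
next_char = character at position 4 + 2 = 6 -> 'b'

Best match: offset=3, length=2 (matching 'ee' starting at position 1)
LZ77 triple: (3, 2, 'b')


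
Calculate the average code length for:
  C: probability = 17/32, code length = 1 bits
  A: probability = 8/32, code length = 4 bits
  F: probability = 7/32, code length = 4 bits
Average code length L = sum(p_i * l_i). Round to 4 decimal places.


Weighted contributions p_i * l_i:
  C: (17/32) * 1 = 17/32
  A: (8/32) * 4 = 32/32
  F: (7/32) * 4 = 28/32
Sum = (17 + 32 + 28)/32 = 77/32

L = 77/32 = 2.4063 bits/symbol


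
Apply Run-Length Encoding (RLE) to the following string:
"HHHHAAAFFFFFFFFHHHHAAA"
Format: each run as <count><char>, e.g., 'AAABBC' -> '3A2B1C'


Scanning runs left to right:
  i=0: run of 'H' x 4 -> '4H'
  i=4: run of 'A' x 3 -> '3A'
  i=7: run of 'F' x 8 -> '8F'
  i=15: run of 'H' x 4 -> '4H'
  i=19: run of 'A' x 3 -> '3A'

RLE = 4H3A8F4H3A
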